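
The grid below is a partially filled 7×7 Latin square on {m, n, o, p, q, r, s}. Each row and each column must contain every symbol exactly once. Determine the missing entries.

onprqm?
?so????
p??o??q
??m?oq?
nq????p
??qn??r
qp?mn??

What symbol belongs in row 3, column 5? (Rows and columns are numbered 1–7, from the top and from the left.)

r

(r1,c7) = s
(r4,c2) = r
(r4,c7) = n
(r5,c4) = s
(r7,c7) = o
(r2,c7) = m
(r3,c2) = m
(r4,c1) = s
(r4,c4) = p
(r5,c3) = r
(r5,c5) = m
(r5,c6) = o
(r6,c1) = m
(r6,c2) = o
(r7,c3) = s
(r7,c6) = r
(r2,c1) = r
(r2,c4) = q
(r2,c5) = p
(r2,c6) = n
(r3,c3) = n
(r3,c6) = s
(r6,c5) = s
(r6,c6) = p
(r3,c5) = r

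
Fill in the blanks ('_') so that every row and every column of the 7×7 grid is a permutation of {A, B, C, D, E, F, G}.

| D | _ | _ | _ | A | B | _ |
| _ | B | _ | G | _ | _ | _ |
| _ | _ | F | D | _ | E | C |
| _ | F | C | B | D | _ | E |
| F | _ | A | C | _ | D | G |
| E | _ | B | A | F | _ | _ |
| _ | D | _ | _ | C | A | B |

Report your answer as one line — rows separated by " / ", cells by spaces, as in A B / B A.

D C G E A B F / C B D G E F A / B A F D G E C / A F C B D G E / F E A C B D G / E G B A F C D / G D E F C A B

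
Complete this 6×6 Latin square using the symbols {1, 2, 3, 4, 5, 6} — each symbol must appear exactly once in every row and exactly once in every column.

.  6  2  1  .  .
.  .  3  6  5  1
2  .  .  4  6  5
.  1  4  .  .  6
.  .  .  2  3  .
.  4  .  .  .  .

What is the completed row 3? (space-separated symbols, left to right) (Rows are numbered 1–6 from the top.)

2 3 1 4 6 5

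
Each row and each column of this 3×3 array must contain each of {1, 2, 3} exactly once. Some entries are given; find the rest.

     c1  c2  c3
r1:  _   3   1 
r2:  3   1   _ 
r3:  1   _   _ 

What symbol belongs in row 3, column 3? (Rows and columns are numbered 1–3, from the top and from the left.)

3

(r1,c1): row 1 has {1,3}; column 1 has {1,3}, so it must be 2.
(r2,c3): row 2 has {1,3}; column 3 has {1}, so it must be 2.
(r3,c2): row 3 has {1}; column 2 has {1,3}, so it must be 2.
(r3,c3): row 3 has {1,2}; column 3 has {1,2}, so it must be 3.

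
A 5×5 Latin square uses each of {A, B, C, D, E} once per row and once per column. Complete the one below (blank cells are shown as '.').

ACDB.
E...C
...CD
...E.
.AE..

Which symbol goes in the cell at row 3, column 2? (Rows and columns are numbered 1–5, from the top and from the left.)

(r1,c5) = E
(r3,c1) = B
(r3,c2) = E

E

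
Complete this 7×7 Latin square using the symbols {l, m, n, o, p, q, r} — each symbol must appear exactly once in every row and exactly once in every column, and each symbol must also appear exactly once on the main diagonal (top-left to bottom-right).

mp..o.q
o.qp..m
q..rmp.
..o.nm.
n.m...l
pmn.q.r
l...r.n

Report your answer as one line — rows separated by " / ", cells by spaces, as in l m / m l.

(r2,c5) = l
(r3,c3) = l
(r3,c7) = o
(r4,c1) = r
(r4,c4) = q
(r4,c7) = p
(r5,c4) = o
(r5,c5) = p
(r6,c4) = l
(r6,c6) = o
(r7,c3) = p
(r7,c4) = m
(r7,c6) = q
(r1,c3) = r
(r1,c4) = n
(r1,c6) = l
(r2,c2) = r
(r2,c6) = n
(r3,c2) = n
(r4,c2) = l
(r5,c2) = q
(r5,c6) = r
(r7,c2) = o

m p r n o l q / o r q p l n m / q n l r m p o / r l o q n m p / n q m o p r l / p m n l q o r / l o p m r q n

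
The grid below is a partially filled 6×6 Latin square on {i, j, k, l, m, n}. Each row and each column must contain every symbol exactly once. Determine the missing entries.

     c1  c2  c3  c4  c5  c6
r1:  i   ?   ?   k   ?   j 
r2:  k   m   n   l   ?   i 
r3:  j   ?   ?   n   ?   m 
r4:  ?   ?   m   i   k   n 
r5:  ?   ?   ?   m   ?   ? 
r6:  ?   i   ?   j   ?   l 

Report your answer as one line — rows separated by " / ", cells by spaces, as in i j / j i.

Cell (r1,c3): row 1 has {i,j,k}; column 3 has {m,n} → l.
Cell (r2,c5): row 2 has {i,k,l,m,n}; column 5 has {k} → j.
Cell (r4,c1): row 4 has {i,k,m,n}; column 1 has {i,j,k} → l.
Cell (r4,c2): row 4 has {i,k,l,m,n}; column 2 has {i,m} → j.
Cell (r5,c1): row 5 has {m}; column 1 has {i,j,k,l} → n.
Cell (r5,c6): row 5 has {m,n}; column 6 has {i,j,l,m,n} → k.
Cell (r6,c1): row 6 has {i,j,l}; column 1 has {i,j,k,l,n} → m.
Cell (r6,c3): row 6 has {i,j,l,m}; column 3 has {l,m,n} → k.
Cell (r6,c5): row 6 has {i,j,k,l,m}; column 5 has {j,k} → n.
Cell (r1,c2): row 1 has {i,j,k,l}; column 2 has {i,j,m} → n.
Cell (r1,c5): row 1 has {i,j,k,l,n}; column 5 has {j,k,n} → m.
Cell (r3,c3): row 3 has {j,m,n}; column 3 has {k,l,m,n} → i.
Cell (r3,c5): row 3 has {i,j,m,n}; column 5 has {j,k,m,n} → l.
Cell (r5,c2): row 5 has {k,m,n}; column 2 has {i,j,m,n} → l.
Cell (r5,c3): row 5 has {k,l,m,n}; column 3 has {i,k,l,m,n} → j.
Cell (r5,c5): row 5 has {j,k,l,m,n}; column 5 has {j,k,l,m,n} → i.
Cell (r3,c2): row 3 has {i,j,l,m,n}; column 2 has {i,j,l,m,n} → k.

i n l k m j / k m n l j i / j k i n l m / l j m i k n / n l j m i k / m i k j n l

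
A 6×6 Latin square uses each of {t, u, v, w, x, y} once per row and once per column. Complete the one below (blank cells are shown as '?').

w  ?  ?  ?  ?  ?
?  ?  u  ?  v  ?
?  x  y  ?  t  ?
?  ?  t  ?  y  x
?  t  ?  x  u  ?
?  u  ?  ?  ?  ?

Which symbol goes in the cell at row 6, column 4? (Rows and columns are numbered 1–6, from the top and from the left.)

v

(r1,c5) = x
(r6,c5) = w
(r1,c3) = v
(r5,c3) = w
(r6,c3) = x
(r1,c2) = y
(r2,c2) = w
(r4,c2) = v
(r4,c1) = u
(r4,c4) = w
(r3,c1) = v
(r3,c4) = u
(r3,c6) = w
(r5,c1) = y
(r5,c6) = v
(r6,c1) = t
(r6,c6) = y
(r1,c4) = t
(r1,c6) = u
(r2,c1) = x
(r2,c4) = y
(r2,c6) = t
(r6,c4) = v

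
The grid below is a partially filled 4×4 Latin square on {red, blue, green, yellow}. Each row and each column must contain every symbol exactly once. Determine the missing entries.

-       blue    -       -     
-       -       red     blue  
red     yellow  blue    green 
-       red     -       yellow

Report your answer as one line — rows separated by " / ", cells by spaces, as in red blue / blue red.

green blue yellow red / yellow green red blue / red yellow blue green / blue red green yellow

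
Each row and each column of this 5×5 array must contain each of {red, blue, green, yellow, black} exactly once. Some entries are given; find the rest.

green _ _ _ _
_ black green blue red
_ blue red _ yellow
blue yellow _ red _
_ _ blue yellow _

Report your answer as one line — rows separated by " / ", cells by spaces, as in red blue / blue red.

green red yellow black blue / yellow black green blue red / black blue red green yellow / blue yellow black red green / red green blue yellow black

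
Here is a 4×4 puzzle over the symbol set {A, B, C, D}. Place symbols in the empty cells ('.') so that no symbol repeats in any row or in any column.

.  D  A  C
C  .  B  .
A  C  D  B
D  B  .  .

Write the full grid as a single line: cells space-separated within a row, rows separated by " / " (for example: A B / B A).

B D A C / C A B D / A C D B / D B C A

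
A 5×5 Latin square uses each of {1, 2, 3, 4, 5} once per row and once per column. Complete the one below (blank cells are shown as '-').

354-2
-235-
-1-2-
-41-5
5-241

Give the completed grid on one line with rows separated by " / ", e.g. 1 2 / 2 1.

3 5 4 1 2 / 1 2 3 5 4 / 4 1 5 2 3 / 2 4 1 3 5 / 5 3 2 4 1

(r1,c4) = 1
(r2,c5) = 4
(r3,c1) = 4
(r3,c3) = 5
(r3,c5) = 3
(r4,c1) = 2
(r4,c4) = 3
(r5,c2) = 3
(r2,c1) = 1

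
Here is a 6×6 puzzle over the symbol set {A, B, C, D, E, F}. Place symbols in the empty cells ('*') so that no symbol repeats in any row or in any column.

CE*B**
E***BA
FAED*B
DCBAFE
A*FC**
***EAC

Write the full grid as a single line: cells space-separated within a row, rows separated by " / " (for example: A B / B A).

C E A B D F / E D C F B A / F A E D C B / D C B A F E / A B F C E D / B F D E A C

Cell (r1,c5): row 1 has {B,C,E}; column 5 has {A,B,F} → D.
Cell (r1,c6): row 1 has {B,C,D,E}; column 6 has {A,B,C,E} → F.
Cell (r2,c4): row 2 has {A,B,E}; column 4 has {A,B,C,D,E} → F.
Cell (r3,c5): row 3 has {A,B,D,E,F}; column 5 has {A,B,D,F} → C.
Cell (r5,c5): row 5 has {A,C,F}; column 5 has {A,B,C,D,F} → E.
Cell (r5,c6): row 5 has {A,C,E,F}; column 6 has {A,B,C,E,F} → D.
Cell (r6,c1): row 6 has {A,C,E}; column 1 has {A,C,D,E,F} → B.
Cell (r6,c3): row 6 has {A,B,C,E}; column 3 has {B,E,F} → D.
Cell (r1,c3): row 1 has {B,C,D,E,F}; column 3 has {B,D,E,F} → A.
Cell (r2,c2): row 2 has {A,B,E,F}; column 2 has {A,C,E} → D.
Cell (r2,c3): row 2 has {A,B,D,E,F}; column 3 has {A,B,D,E,F} → C.
Cell (r5,c2): row 5 has {A,C,D,E,F}; column 2 has {A,C,D,E} → B.
Cell (r6,c2): row 6 has {A,B,C,D,E}; column 2 has {A,B,C,D,E} → F.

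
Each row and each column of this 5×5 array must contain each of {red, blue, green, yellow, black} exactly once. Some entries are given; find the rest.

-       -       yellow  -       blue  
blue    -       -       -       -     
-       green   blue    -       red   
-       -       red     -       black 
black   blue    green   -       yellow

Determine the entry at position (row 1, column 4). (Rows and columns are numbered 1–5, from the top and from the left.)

Cell (r2,c3): row 2 has {blue}; column 3 has {red,blue,green,yellow} → black.
Cell (r2,c5): row 2 has {blue,black}; column 5 has {red,blue,yellow,black} → green.
Cell (r3,c1): row 3 has {red,blue,green}; column 1 has {blue,black} → yellow.
Cell (r3,c4): row 3 has {red,blue,green,yellow}; column 4 is empty so far → black.
Cell (r4,c1): row 4 has {red,black}; column 1 has {blue,yellow,black} → green.
Cell (r4,c2): row 4 has {red,green,black}; column 2 has {blue,green} → yellow.
Cell (r4,c4): row 4 has {red,green,yellow,black}; column 4 has {black} → blue.
Cell (r5,c4): row 5 has {blue,green,yellow,black}; column 4 has {blue,black} → red.
Cell (r1,c1): row 1 has {blue,yellow}; column 1 has {blue,green,yellow,black} → red.
Cell (r1,c2): row 1 has {red,blue,yellow}; column 2 has {blue,green,yellow} → black.
Cell (r1,c4): row 1 has {red,blue,yellow,black}; column 4 has {red,blue,black} → green.

green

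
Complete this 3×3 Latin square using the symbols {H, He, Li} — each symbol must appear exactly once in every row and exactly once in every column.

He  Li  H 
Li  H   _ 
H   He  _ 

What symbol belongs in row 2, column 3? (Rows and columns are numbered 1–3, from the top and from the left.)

He

(r2,c3) = He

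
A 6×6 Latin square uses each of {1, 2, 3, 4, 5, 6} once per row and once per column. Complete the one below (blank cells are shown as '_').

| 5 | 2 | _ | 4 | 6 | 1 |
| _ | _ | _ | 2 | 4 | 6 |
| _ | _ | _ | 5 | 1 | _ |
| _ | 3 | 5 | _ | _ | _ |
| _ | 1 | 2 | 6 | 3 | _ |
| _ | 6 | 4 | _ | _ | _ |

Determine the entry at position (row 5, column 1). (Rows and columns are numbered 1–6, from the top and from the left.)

(r1,c3) = 3
(r2,c2) = 5
(r2,c3) = 1
(r3,c2) = 4
(r3,c3) = 6
(r4,c4) = 1
(r4,c5) = 2
(r4,c6) = 4
(r5,c1) = 4

4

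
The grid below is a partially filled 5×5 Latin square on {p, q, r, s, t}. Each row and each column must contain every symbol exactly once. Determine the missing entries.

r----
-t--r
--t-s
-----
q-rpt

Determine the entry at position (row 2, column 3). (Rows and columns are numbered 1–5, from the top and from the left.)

(r3,c1): row 3 has {s,t}; column 1 has {q,r}, so it must be p.
(r5,c2): row 5 has {p,q,r,t}; column 2 has {t}, so it must be s.
(r2,c1): row 2 has {r,t}; column 1 has {p,q,r}, so it must be s.
(r2,c4): row 2 has {r,s,t}; column 4 has {p}, so it must be q.
(r3,c4): row 3 has {p,s,t}; column 4 has {p,q}, so it must be r.
(r4,c1): row 4 is empty so far; column 1 has {p,q,r,s}, so it must be t.
(r4,c4): row 4 has {t}; column 4 has {p,q,r}, so it must be s.
(r1,c4): row 1 has {r}; column 4 has {p,q,r,s}, so it must be t.
(r2,c3): row 2 has {q,r,s,t}; column 3 has {r,t}, so it must be p.

p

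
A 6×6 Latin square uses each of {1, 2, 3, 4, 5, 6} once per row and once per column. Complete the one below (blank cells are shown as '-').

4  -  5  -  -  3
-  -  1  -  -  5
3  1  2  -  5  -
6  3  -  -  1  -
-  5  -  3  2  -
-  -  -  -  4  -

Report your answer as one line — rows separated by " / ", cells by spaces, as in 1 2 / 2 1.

row 1 has {3,4,5}; column 5 has {1,2,4,5} — only 6 is left for (r1,c5).
row 2 has {1,5}; column 1 has {3,4,6} — only 2 is left for (r2,c1).
row 2 has {1,2,5}; column 5 has {1,2,4,5,6} — only 3 is left for (r2,c5).
row 4 has {1,3,6}; column 3 has {1,2,5} — only 4 is left for (r4,c3).
row 4 has {1,3,4,6}; column 6 has {3,5} — only 2 is left for (r4,c6).
row 5 has {2,3,5}; column 1 has {2,3,4,6} — only 1 is left for (r5,c1).
row 5 has {1,2,3,5}; column 3 has {1,2,4,5} — only 6 is left for (r5,c3).
row 5 has {1,2,3,5,6}; column 6 has {2,3,5} — only 4 is left for (r5,c6).
row 6 has {4}; column 1 has {1,2,3,4,6} — only 5 is left for (r6,c1).
row 6 has {4,5}; column 3 has {1,2,4,5,6} — only 3 is left for (r6,c3).
row 1 has {3,4,5,6}; column 2 has {1,3,5} — only 2 is left for (r1,c2).
row 1 has {2,3,4,5,6}; column 4 has {3} — only 1 is left for (r1,c4).
row 3 has {1,2,3,5}; column 6 has {2,3,4,5} — only 6 is left for (r3,c6).
row 4 has {1,2,3,4,6}; column 4 has {1,3} — only 5 is left for (r4,c4).
row 6 has {3,4,5}; column 2 has {1,2,3,5} — only 6 is left for (r6,c2).
row 6 has {3,4,5,6}; column 4 has {1,3,5} — only 2 is left for (r6,c4).
row 6 has {2,3,4,5,6}; column 6 has {2,3,4,5,6} — only 1 is left for (r6,c6).
row 2 has {1,2,3,5}; column 2 has {1,2,3,5,6} — only 4 is left for (r2,c2).
row 2 has {1,2,3,4,5}; column 4 has {1,2,3,5} — only 6 is left for (r2,c4).
row 3 has {1,2,3,5,6}; column 4 has {1,2,3,5,6} — only 4 is left for (r3,c4).

4 2 5 1 6 3 / 2 4 1 6 3 5 / 3 1 2 4 5 6 / 6 3 4 5 1 2 / 1 5 6 3 2 4 / 5 6 3 2 4 1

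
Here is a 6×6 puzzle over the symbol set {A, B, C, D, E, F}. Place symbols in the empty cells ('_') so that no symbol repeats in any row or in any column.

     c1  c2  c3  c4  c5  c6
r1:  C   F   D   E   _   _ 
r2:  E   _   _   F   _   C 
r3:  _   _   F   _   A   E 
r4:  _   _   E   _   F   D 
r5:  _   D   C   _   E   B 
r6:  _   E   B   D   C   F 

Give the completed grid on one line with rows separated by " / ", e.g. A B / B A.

Cell (r1,c5): row 1 has {C,D,E,F}; column 5 has {A,C,E,F} → B.
Cell (r1,c6): row 1 has {B,C,D,E,F}; column 6 has {B,C,D,E,F} → A.
Cell (r2,c3): row 2 has {C,E,F}; column 3 has {B,C,D,E,F} → A.
Cell (r2,c5): row 2 has {A,C,E,F}; column 5 has {A,B,C,E,F} → D.
Cell (r5,c4): row 5 has {B,C,D,E}; column 4 has {D,E,F} → A.
Cell (r6,c1): row 6 has {B,C,D,E,F}; column 1 has {C,E} → A.
Cell (r2,c2): row 2 has {A,C,D,E,F}; column 2 has {D,E,F} → B.
Cell (r3,c2): row 3 has {A,E,F}; column 2 has {B,D,E,F} → C.
Cell (r3,c4): row 3 has {A,C,E,F}; column 4 has {A,D,E,F} → B.
Cell (r4,c1): row 4 has {D,E,F}; column 1 has {A,C,E} → B.
Cell (r4,c2): row 4 has {B,D,E,F}; column 2 has {B,C,D,E,F} → A.
Cell (r4,c4): row 4 has {A,B,D,E,F}; column 4 has {A,B,D,E,F} → C.
Cell (r5,c1): row 5 has {A,B,C,D,E}; column 1 has {A,B,C,E} → F.
Cell (r3,c1): row 3 has {A,B,C,E,F}; column 1 has {A,B,C,E,F} → D.

C F D E B A / E B A F D C / D C F B A E / B A E C F D / F D C A E B / A E B D C F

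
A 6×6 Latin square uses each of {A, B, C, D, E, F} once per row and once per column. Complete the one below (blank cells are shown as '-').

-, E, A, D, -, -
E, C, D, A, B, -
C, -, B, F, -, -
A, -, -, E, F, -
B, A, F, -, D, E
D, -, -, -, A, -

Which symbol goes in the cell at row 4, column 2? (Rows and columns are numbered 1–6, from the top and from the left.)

B

(r1,c1) = F
(r1,c5) = C
(r1,c6) = B
(r2,c6) = F
(r3,c2) = D
(r3,c5) = E
(r3,c6) = A
(r4,c2) = B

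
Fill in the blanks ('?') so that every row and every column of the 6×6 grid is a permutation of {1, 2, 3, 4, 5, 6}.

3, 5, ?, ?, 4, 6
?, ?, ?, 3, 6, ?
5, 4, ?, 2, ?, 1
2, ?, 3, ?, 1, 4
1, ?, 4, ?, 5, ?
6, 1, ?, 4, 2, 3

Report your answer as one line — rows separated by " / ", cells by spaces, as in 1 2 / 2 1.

3 5 2 1 4 6 / 4 2 1 3 6 5 / 5 4 6 2 3 1 / 2 6 3 5 1 4 / 1 3 4 6 5 2 / 6 1 5 4 2 3

Cell (r1,c4): row 1 has {3,4,5,6}; column 4 has {2,3,4} → 1.
Cell (r2,c1): row 2 has {3,6}; column 1 has {1,2,3,5,6} → 4.
Cell (r2,c2): row 2 has {3,4,6}; column 2 has {1,4,5} → 2.
Cell (r2,c6): row 2 has {2,3,4,6}; column 6 has {1,3,4,6} → 5.
Cell (r3,c3): row 3 has {1,2,4,5}; column 3 has {3,4} → 6.
Cell (r3,c5): row 3 has {1,2,4,5,6}; column 5 has {1,2,4,5,6} → 3.
Cell (r4,c2): row 4 has {1,2,3,4}; column 2 has {1,2,4,5} → 6.
Cell (r4,c4): row 4 has {1,2,3,4,6}; column 4 has {1,2,3,4} → 5.
Cell (r5,c2): row 5 has {1,4,5}; column 2 has {1,2,4,5,6} → 3.
Cell (r5,c4): row 5 has {1,3,4,5}; column 4 has {1,2,3,4,5} → 6.
Cell (r5,c6): row 5 has {1,3,4,5,6}; column 6 has {1,3,4,5,6} → 2.
Cell (r6,c3): row 6 has {1,2,3,4,6}; column 3 has {3,4,6} → 5.
Cell (r1,c3): row 1 has {1,3,4,5,6}; column 3 has {3,4,5,6} → 2.
Cell (r2,c3): row 2 has {2,3,4,5,6}; column 3 has {2,3,4,5,6} → 1.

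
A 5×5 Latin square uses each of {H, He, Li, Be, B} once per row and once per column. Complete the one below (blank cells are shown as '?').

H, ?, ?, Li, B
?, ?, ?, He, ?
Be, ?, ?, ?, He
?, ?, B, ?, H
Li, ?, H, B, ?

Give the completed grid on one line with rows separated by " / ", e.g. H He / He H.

H Be He Li B / B H Be He Li / Be B Li H He / He Li B Be H / Li He H B Be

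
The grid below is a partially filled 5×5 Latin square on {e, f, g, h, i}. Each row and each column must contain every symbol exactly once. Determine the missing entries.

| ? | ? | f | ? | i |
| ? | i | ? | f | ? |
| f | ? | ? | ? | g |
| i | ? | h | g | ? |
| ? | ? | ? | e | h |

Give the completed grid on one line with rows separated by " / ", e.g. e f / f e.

e g f h i / h i g f e / f h e i g / i e h g f / g f i e h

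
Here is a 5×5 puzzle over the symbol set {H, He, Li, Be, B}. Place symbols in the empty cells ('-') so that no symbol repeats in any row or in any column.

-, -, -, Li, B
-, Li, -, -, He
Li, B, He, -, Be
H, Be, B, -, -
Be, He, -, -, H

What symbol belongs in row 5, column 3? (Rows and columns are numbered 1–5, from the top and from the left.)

Li

(r1,c1): row 1 has {Li,B}; column 1 has {H,Li,Be}, so it must be He.
(r1,c2): row 1 has {He,Li,B}; column 2 has {He,Li,Be,B}, so it must be H.
(r1,c3): row 1 has {H,He,Li,B}; column 3 has {He,B}, so it must be Be.
(r2,c1): row 2 has {He,Li}; column 1 has {H,He,Li,Be}, so it must be B.
(r2,c3): row 2 has {He,Li,B}; column 3 has {He,Be,B}, so it must be H.
(r2,c4): row 2 has {H,He,Li,B}; column 4 has {Li}, so it must be Be.
(r3,c4): row 3 has {He,Li,Be,B}; column 4 has {Li,Be}, so it must be H.
(r4,c4): row 4 has {H,Be,B}; column 4 has {H,Li,Be}, so it must be He.
(r4,c5): row 4 has {H,He,Be,B}; column 5 has {H,He,Be,B}, so it must be Li.
(r5,c3): row 5 has {H,He,Be}; column 3 has {H,He,Be,B}, so it must be Li.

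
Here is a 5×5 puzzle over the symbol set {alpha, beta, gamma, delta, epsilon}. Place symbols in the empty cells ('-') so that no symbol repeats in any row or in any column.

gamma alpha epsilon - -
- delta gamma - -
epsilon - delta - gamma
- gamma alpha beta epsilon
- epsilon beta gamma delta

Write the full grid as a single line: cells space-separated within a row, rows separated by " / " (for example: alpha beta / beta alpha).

gamma alpha epsilon delta beta / beta delta gamma epsilon alpha / epsilon beta delta alpha gamma / delta gamma alpha beta epsilon / alpha epsilon beta gamma delta

row 1 has {alpha,gamma,epsilon}; column 4 has {beta,gamma} — only delta is left for (r1,c4).
row 1 has {alpha,gamma,delta,epsilon}; column 5 has {gamma,delta,epsilon} — only beta is left for (r1,c5).
row 2 has {gamma,delta}; column 5 has {beta,gamma,delta,epsilon} — only alpha is left for (r2,c5).
row 3 has {gamma,delta,epsilon}; column 2 has {alpha,gamma,delta,epsilon} — only beta is left for (r3,c2).
row 3 has {beta,gamma,delta,epsilon}; column 4 has {beta,gamma,delta} — only alpha is left for (r3,c4).
row 4 has {alpha,beta,gamma,epsilon}; column 1 has {gamma,epsilon} — only delta is left for (r4,c1).
row 5 has {beta,gamma,delta,epsilon}; column 1 has {gamma,delta,epsilon} — only alpha is left for (r5,c1).
row 2 has {alpha,gamma,delta}; column 1 has {alpha,gamma,delta,epsilon} — only beta is left for (r2,c1).
row 2 has {alpha,beta,gamma,delta}; column 4 has {alpha,beta,gamma,delta} — only epsilon is left for (r2,c4).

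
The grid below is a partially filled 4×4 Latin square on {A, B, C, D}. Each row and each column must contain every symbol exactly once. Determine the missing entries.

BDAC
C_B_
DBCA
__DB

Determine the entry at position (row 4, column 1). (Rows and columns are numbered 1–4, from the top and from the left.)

A

(r2,c2) = A
(r2,c4) = D
(r4,c1) = A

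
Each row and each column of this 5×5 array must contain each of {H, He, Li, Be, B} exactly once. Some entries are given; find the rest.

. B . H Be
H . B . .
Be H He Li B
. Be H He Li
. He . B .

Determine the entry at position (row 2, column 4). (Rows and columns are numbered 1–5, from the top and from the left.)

Be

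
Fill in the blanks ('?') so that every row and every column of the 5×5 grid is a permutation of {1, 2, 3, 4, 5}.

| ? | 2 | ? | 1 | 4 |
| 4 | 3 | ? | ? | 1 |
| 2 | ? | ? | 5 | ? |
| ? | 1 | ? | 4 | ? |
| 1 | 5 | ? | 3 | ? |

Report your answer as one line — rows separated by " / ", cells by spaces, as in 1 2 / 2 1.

row 2 has {1,3,4}; column 4 has {1,3,4,5} — only 2 is left for (r2,c4).
row 3 has {2,5}; column 2 has {1,2,3,5} — only 4 is left for (r3,c2).
row 3 has {2,4,5}; column 5 has {1,4} — only 3 is left for (r3,c5).
row 5 has {1,3,5}; column 5 has {1,3,4} — only 2 is left for (r5,c5).
row 2 has {1,2,3,4}; column 3 is empty so far — only 5 is left for (r2,c3).
row 3 has {2,3,4,5}; column 3 has {5} — only 1 is left for (r3,c3).
row 4 has {1,4}; column 5 has {1,2,3,4} — only 5 is left for (r4,c5).
row 5 has {1,2,3,5}; column 3 has {1,5} — only 4 is left for (r5,c3).
row 1 has {1,2,4}; column 3 has {1,4,5} — only 3 is left for (r1,c3).
row 4 has {1,4,5}; column 1 has {1,2,4} — only 3 is left for (r4,c1).
row 4 has {1,3,4,5}; column 3 has {1,3,4,5} — only 2 is left for (r4,c3).
row 1 has {1,2,3,4}; column 1 has {1,2,3,4} — only 5 is left for (r1,c1).

5 2 3 1 4 / 4 3 5 2 1 / 2 4 1 5 3 / 3 1 2 4 5 / 1 5 4 3 2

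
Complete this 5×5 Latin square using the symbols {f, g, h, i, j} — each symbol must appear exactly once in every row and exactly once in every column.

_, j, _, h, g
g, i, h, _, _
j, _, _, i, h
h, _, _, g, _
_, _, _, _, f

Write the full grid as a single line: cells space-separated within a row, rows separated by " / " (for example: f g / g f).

f j i h g / g i h f j / j g f i h / h f j g i / i h g j f

(r2,c5) = j
(r4,c2) = f
(r4,c5) = i
(r5,c1) = i
(r5,c4) = j
(r1,c1) = f
(r1,c3) = i
(r2,c4) = f
(r3,c2) = g
(r3,c3) = f
(r4,c3) = j
(r5,c2) = h
(r5,c3) = g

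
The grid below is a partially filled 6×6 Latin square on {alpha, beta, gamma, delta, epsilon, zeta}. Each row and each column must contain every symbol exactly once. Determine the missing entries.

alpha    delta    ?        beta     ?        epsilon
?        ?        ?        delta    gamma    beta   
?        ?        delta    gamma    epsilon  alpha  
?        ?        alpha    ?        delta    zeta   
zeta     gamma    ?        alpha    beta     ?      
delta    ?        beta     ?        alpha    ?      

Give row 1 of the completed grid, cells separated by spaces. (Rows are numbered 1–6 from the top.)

(r1,c5) = zeta
(r2,c1) = epsilon
(r2,c3) = zeta
(r3,c1) = beta
(r3,c2) = zeta
(r4,c1) = gamma
(r4,c4) = epsilon
(r5,c3) = epsilon
(r5,c6) = delta
(r6,c2) = epsilon
(r6,c4) = zeta
(r6,c6) = gamma
(r1,c3) = gamma

alpha delta gamma beta zeta epsilon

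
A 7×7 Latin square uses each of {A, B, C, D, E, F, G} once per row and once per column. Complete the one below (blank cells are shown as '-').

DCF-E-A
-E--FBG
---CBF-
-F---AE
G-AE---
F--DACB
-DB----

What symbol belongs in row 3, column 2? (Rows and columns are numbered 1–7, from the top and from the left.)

(r1,c6) = G
(r2,c4) = A
(r3,c7) = D
(r5,c2) = B
(r5,c6) = D
(r6,c2) = G
(r6,c3) = E
(r7,c6) = E
(r1,c4) = B
(r2,c1) = C
(r2,c3) = D
(r3,c2) = A

A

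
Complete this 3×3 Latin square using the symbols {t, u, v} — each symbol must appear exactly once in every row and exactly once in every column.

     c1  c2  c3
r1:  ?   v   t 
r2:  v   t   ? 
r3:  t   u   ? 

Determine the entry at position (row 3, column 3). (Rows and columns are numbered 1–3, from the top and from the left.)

v

(r1,c1) = u
(r2,c3) = u
(r3,c3) = v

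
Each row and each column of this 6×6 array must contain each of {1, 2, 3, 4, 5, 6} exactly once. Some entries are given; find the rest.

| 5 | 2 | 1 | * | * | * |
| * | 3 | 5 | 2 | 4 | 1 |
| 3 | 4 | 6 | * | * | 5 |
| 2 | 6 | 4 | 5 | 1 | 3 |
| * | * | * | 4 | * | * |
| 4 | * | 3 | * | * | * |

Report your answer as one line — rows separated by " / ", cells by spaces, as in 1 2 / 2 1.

Cell (r2,c1): row 2 has {1,2,3,4,5}; column 1 has {2,3,4,5} → 6.
Cell (r3,c4): row 3 has {3,4,5,6}; column 4 has {2,4,5} → 1.
Cell (r3,c5): row 3 has {1,3,4,5,6}; column 5 has {1,4} → 2.
Cell (r5,c1): row 5 has {4}; column 1 has {2,3,4,5,6} → 1.
Cell (r5,c2): row 5 has {1,4}; column 2 has {2,3,4,6} → 5.
Cell (r5,c3): row 5 has {1,4,5}; column 3 has {1,3,4,5,6} → 2.
Cell (r5,c6): row 5 has {1,2,4,5}; column 6 has {1,3,5} → 6.
Cell (r6,c2): row 6 has {3,4}; column 2 has {2,3,4,5,6} → 1.
Cell (r6,c4): row 6 has {1,3,4}; column 4 has {1,2,4,5} → 6.
Cell (r6,c5): row 6 has {1,3,4,6}; column 5 has {1,2,4} → 5.
Cell (r6,c6): row 6 has {1,3,4,5,6}; column 6 has {1,3,5,6} → 2.
Cell (r1,c4): row 1 has {1,2,5}; column 4 has {1,2,4,5,6} → 3.
Cell (r1,c5): row 1 has {1,2,3,5}; column 5 has {1,2,4,5} → 6.
Cell (r1,c6): row 1 has {1,2,3,5,6}; column 6 has {1,2,3,5,6} → 4.
Cell (r5,c5): row 5 has {1,2,4,5,6}; column 5 has {1,2,4,5,6} → 3.

5 2 1 3 6 4 / 6 3 5 2 4 1 / 3 4 6 1 2 5 / 2 6 4 5 1 3 / 1 5 2 4 3 6 / 4 1 3 6 5 2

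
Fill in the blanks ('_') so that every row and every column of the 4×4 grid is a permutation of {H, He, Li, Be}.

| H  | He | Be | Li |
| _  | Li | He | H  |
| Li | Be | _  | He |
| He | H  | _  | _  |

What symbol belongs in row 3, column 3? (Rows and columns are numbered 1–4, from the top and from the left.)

H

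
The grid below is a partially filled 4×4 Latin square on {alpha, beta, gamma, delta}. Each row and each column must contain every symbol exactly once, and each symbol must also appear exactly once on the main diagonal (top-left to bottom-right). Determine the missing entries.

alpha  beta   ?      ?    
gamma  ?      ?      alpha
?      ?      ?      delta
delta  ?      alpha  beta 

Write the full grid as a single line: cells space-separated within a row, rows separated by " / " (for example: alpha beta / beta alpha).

alpha beta delta gamma / gamma delta beta alpha / beta alpha gamma delta / delta gamma alpha beta

(r1,c4) = gamma
(r2,c2) = delta
(r2,c3) = beta
(r3,c1) = beta
(r3,c3) = gamma
(r4,c2) = gamma
(r1,c3) = delta
(r3,c2) = alpha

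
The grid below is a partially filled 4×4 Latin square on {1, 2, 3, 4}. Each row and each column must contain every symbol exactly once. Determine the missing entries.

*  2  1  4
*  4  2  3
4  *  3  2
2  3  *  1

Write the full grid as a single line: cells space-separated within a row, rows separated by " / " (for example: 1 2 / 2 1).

3 2 1 4 / 1 4 2 3 / 4 1 3 2 / 2 3 4 1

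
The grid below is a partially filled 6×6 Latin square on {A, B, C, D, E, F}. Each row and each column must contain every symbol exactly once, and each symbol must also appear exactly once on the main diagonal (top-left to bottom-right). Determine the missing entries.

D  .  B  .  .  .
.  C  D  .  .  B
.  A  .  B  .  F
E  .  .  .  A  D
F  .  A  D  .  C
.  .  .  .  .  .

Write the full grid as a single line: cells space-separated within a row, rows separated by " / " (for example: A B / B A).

D F B A C E / A C D E F B / C A E B D F / E B C F A D / F E A D B C / B D F C E A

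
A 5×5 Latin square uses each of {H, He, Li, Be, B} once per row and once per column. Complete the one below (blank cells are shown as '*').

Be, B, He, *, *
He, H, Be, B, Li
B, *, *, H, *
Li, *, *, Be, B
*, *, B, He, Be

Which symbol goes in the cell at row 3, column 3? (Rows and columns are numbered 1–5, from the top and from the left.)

(r1,c4): row 1 has {He,Be,B}; column 4 has {H,He,Be,B}, so it must be Li.
(r1,c5): row 1 has {He,Li,Be,B}; column 5 has {Li,Be,B}, so it must be H.
(r3,c3): row 3 has {H,B}; column 3 has {He,Be,B}, so it must be Li.

Li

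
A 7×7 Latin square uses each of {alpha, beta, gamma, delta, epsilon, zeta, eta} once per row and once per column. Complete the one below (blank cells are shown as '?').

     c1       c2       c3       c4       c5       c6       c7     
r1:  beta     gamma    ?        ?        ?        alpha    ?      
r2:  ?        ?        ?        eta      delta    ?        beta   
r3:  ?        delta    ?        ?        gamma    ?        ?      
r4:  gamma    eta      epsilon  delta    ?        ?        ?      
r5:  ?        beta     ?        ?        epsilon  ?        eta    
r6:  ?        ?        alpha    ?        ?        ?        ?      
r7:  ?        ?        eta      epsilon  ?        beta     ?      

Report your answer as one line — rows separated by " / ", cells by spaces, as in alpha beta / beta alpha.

beta gamma delta zeta eta alpha epsilon / zeta alpha gamma eta delta epsilon beta / epsilon delta beta alpha gamma eta zeta / gamma eta epsilon delta beta zeta alpha / alpha beta zeta gamma epsilon delta eta / eta epsilon alpha beta zeta gamma delta / delta zeta eta epsilon alpha beta gamma

row 1 has {alpha,beta,gamma}; column 4 has {delta,epsilon,eta} — only zeta is left for (r1,c4).
row 1 has {alpha,beta,gamma,zeta}; column 5 has {gamma,delta,epsilon} — only eta is left for (r1,c5).
row 4 has {gamma,delta,epsilon,eta}; column 6 has {alpha,beta} — only zeta is left for (r4,c6).
row 4 has {gamma,delta,epsilon,zeta,eta}; column 7 has {beta,eta} — only alpha is left for (r4,c7).
row 1 has {alpha,beta,gamma,zeta,eta}; column 3 has {alpha,epsilon,eta} — only delta is left for (r1,c3).
row 1 has {alpha,beta,gamma,delta,zeta,eta}; column 7 has {alpha,beta,eta} — only epsilon is left for (r1,c7).
row 3 has {gamma,delta}; column 7 has {alpha,beta,epsilon,eta} — only zeta is left for (r3,c7).
row 4 has {alpha,gamma,delta,epsilon,zeta,eta}; column 5 has {gamma,delta,epsilon,eta} — only beta is left for (r4,c5).
row 6 has {alpha}; column 5 has {beta,gamma,delta,epsilon,eta} — only zeta is left for (r6,c5).
row 7 has {beta,epsilon,eta}; column 5 has {beta,gamma,delta,epsilon,zeta,eta} — only alpha is left for (r7,c5).
row 3 has {gamma,delta,zeta}; column 3 has {alpha,delta,epsilon,eta} — only beta is left for (r3,c3).
row 3 has {beta,gamma,delta,zeta}; column 4 has {delta,epsilon,zeta,eta} — only alpha is left for (r3,c4).
row 5 has {beta,epsilon,eta}; column 4 has {alpha,delta,epsilon,zeta,eta} — only gamma is left for (r5,c4).
row 5 has {beta,gamma,epsilon,eta}; column 6 has {alpha,beta,zeta} — only delta is left for (r5,c6).
row 6 has {alpha,zeta}; column 2 has {beta,gamma,delta,eta} — only epsilon is left for (r6,c2).
row 6 has {alpha,epsilon,zeta}; column 4 has {alpha,gamma,delta,epsilon,zeta,eta} — only beta is left for (r6,c4).
row 7 has {alpha,beta,epsilon,eta}; column 2 has {beta,gamma,delta,epsilon,eta} — only zeta is left for (r7,c2).
row 2 has {beta,delta,eta}; column 2 has {beta,gamma,delta,epsilon,zeta,eta} — only alpha is left for (r2,c2).
row 5 has {beta,gamma,delta,epsilon,eta}; column 3 has {alpha,beta,delta,epsilon,eta} — only zeta is left for (r5,c3).
row 7 has {alpha,beta,epsilon,zeta,eta}; column 1 has {beta,gamma} — only delta is left for (r7,c1).
row 7 has {alpha,beta,delta,epsilon,zeta,eta}; column 7 has {alpha,beta,epsilon,zeta,eta} — only gamma is left for (r7,c7).
row 2 has {alpha,beta,delta,eta}; column 3 has {alpha,beta,delta,epsilon,zeta,eta} — only gamma is left for (r2,c3).
row 2 has {alpha,beta,gamma,delta,eta}; column 6 has {alpha,beta,delta,zeta} — only epsilon is left for (r2,c6).
row 3 has {alpha,beta,gamma,delta,zeta}; column 6 has {alpha,beta,delta,epsilon,zeta} — only eta is left for (r3,c6).
row 5 has {beta,gamma,delta,epsilon,zeta,eta}; column 1 has {beta,gamma,delta} — only alpha is left for (r5,c1).
row 6 has {alpha,beta,epsilon,zeta}; column 1 has {alpha,beta,gamma,delta} — only eta is left for (r6,c1).
row 6 has {alpha,beta,epsilon,zeta,eta}; column 6 has {alpha,beta,delta,epsilon,zeta,eta} — only gamma is left for (r6,c6).
row 6 has {alpha,beta,gamma,epsilon,zeta,eta}; column 7 has {alpha,beta,gamma,epsilon,zeta,eta} — only delta is left for (r6,c7).
row 2 has {alpha,beta,gamma,delta,epsilon,eta}; column 1 has {alpha,beta,gamma,delta,eta} — only zeta is left for (r2,c1).
row 3 has {alpha,beta,gamma,delta,zeta,eta}; column 1 has {alpha,beta,gamma,delta,zeta,eta} — only epsilon is left for (r3,c1).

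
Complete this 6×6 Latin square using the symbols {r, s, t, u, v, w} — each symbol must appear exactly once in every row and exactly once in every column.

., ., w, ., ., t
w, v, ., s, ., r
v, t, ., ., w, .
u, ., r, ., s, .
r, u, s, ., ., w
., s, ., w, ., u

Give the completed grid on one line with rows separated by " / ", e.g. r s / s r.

s r w u v t / w v t s u r / v t u r w s / u w r t s v / r u s v t w / t s v w r u

(r1,c1) = s
(r1,c2) = r
(r3,c3) = u
(r3,c4) = r
(r3,c6) = s
(r4,c2) = w
(r4,c6) = v
(r6,c1) = t
(r6,c3) = v
(r6,c5) = r
(r2,c3) = t
(r2,c5) = u
(r4,c4) = t
(r5,c4) = v
(r5,c5) = t
(r1,c4) = u
(r1,c5) = v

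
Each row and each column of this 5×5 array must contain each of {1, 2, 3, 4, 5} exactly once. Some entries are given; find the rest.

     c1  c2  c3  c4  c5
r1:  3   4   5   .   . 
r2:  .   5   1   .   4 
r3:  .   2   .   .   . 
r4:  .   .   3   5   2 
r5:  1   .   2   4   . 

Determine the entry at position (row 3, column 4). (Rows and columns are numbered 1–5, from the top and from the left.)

1

(r1,c5) = 1
(r2,c1) = 2
(r2,c4) = 3
(r3,c3) = 4
(r3,c4) = 1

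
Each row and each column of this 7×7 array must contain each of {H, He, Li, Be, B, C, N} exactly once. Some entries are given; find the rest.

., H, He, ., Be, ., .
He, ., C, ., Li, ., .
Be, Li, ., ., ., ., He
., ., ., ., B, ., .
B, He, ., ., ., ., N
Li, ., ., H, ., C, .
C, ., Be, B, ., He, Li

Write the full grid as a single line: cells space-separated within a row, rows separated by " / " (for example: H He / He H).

N H He Li Be B C / He B C N Li Be H / Be Li B C N H He / H C Li He B N Be / B He H Be C Li N / Li Be N H He C B / C N Be B H He Li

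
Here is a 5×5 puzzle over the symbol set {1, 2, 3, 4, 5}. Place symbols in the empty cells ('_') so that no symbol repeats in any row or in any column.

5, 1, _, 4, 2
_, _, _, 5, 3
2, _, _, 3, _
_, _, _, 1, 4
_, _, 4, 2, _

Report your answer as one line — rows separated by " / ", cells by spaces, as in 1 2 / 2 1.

5 1 3 4 2 / 4 2 1 5 3 / 2 4 5 3 1 / 3 5 2 1 4 / 1 3 4 2 5

(r1,c3) = 3
(r4,c1) = 3
(r5,c1) = 1
(r5,c5) = 5
(r2,c1) = 4
(r2,c2) = 2
(r2,c3) = 1
(r3,c3) = 5
(r3,c5) = 1
(r4,c2) = 5
(r4,c3) = 2
(r5,c2) = 3
(r3,c2) = 4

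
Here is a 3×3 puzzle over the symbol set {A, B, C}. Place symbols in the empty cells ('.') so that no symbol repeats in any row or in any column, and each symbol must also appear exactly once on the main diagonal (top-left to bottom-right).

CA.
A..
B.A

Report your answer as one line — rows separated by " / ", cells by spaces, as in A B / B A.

C A B / A B C / B C A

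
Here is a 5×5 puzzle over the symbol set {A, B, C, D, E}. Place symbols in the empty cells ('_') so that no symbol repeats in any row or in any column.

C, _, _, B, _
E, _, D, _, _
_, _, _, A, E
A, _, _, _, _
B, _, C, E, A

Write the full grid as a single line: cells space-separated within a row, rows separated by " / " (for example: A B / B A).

Cell (r1,c5): row 1 has {B,C}; column 5 has {A,E} → D.
Cell (r2,c4): row 2 has {D,E}; column 4 has {A,B,E} → C.
Cell (r2,c5): row 2 has {C,D,E}; column 5 has {A,D,E} → B.
Cell (r3,c1): row 3 has {A,E}; column 1 has {A,B,C,E} → D.
Cell (r3,c3): row 3 has {A,D,E}; column 3 has {C,D} → B.
Cell (r4,c3): row 4 has {A}; column 3 has {B,C,D} → E.
Cell (r4,c4): row 4 has {A,E}; column 4 has {A,B,C,E} → D.
Cell (r4,c5): row 4 has {A,D,E}; column 5 has {A,B,D,E} → C.
Cell (r5,c2): row 5 has {A,B,C,E}; column 2 is empty so far → D.
Cell (r1,c3): row 1 has {B,C,D}; column 3 has {B,C,D,E} → A.
Cell (r2,c2): row 2 has {B,C,D,E}; column 2 has {D} → A.
Cell (r3,c2): row 3 has {A,B,D,E}; column 2 has {A,D} → C.
Cell (r4,c2): row 4 has {A,C,D,E}; column 2 has {A,C,D} → B.
Cell (r1,c2): row 1 has {A,B,C,D}; column 2 has {A,B,C,D} → E.

C E A B D / E A D C B / D C B A E / A B E D C / B D C E A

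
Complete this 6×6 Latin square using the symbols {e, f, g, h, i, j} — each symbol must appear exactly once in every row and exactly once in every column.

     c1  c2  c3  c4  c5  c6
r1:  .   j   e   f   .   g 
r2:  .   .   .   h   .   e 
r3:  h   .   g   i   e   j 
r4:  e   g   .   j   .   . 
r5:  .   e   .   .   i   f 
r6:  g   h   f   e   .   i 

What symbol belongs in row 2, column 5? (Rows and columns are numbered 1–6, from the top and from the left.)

Cell (r1,c1): row 1 has {e,f,g,j}; column 1 has {e,g,h} → i.
Cell (r1,c5): row 1 has {e,f,g,i,j}; column 5 has {e,i} → h.
Cell (r3,c2): row 3 has {e,g,h,i,j}; column 2 has {e,g,h,j} → f.
Cell (r4,c5): row 4 has {e,g,j}; column 5 has {e,h,i} → f.
Cell (r4,c6): row 4 has {e,f,g,j}; column 6 has {e,f,g,i,j} → h.
Cell (r5,c1): row 5 has {e,f,i}; column 1 has {e,g,h,i} → j.
Cell (r5,c3): row 5 has {e,f,i,j}; column 3 has {e,f,g} → h.
Cell (r5,c4): row 5 has {e,f,h,i,j}; column 4 has {e,f,h,i,j} → g.
Cell (r6,c5): row 6 has {e,f,g,h,i}; column 5 has {e,f,h,i} → j.
Cell (r2,c1): row 2 has {e,h}; column 1 has {e,g,h,i,j} → f.
Cell (r2,c2): row 2 has {e,f,h}; column 2 has {e,f,g,h,j} → i.
Cell (r2,c3): row 2 has {e,f,h,i}; column 3 has {e,f,g,h} → j.
Cell (r2,c5): row 2 has {e,f,h,i,j}; column 5 has {e,f,h,i,j} → g.

g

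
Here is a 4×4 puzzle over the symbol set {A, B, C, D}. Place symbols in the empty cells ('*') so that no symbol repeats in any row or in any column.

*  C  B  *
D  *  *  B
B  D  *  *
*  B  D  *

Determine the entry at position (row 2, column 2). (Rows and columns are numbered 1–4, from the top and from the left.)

A

(r1,c1): row 1 has {B,C}; column 1 has {B,D}, so it must be A.
(r1,c4): row 1 has {A,B,C}; column 4 has {B}, so it must be D.
(r2,c2): row 2 has {B,D}; column 2 has {B,C,D}, so it must be A.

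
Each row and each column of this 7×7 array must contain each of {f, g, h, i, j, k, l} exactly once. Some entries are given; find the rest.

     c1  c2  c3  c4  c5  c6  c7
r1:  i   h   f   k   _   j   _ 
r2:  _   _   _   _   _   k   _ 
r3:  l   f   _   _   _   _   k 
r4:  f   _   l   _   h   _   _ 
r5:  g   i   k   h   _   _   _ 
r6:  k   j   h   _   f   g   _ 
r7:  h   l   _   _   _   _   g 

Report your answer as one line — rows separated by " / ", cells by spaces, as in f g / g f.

(r1,c7) = l
(r2,c1) = j
(r2,c2) = g
(r2,c3) = i
(r2,c5) = l
(r4,c2) = k
(r4,c6) = i
(r4,c7) = j
(r5,c5) = j
(r5,c7) = f
(r6,c7) = i
(r7,c3) = j
(r7,c6) = f
(r1,c5) = g
(r2,c4) = f
(r2,c7) = h
(r3,c3) = g
(r3,c5) = i
(r3,c6) = h
(r4,c4) = g
(r5,c6) = l
(r6,c4) = l
(r7,c4) = i
(r7,c5) = k
(r3,c4) = j

i h f k g j l / j g i f l k h / l f g j i h k / f k l g h i j / g i k h j l f / k j h l f g i / h l j i k f g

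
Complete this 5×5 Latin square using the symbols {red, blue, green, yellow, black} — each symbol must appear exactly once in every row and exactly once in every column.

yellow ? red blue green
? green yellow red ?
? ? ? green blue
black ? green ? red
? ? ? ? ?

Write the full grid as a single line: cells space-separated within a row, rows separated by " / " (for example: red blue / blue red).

(r1,c2): row 1 has {red,blue,green,yellow}; column 2 has {green}, so it must be black.
(r2,c1): row 2 has {red,green,yellow}; column 1 has {yellow,black}, so it must be blue.
(r2,c5): row 2 has {red,blue,green,yellow}; column 5 has {red,blue,green}, so it must be black.
(r3,c1): row 3 has {blue,green}; column 1 has {blue,yellow,black}, so it must be red.
(r3,c2): row 3 has {red,blue,green}; column 2 has {green,black}, so it must be yellow.
(r3,c3): row 3 has {red,blue,green,yellow}; column 3 has {red,green,yellow}, so it must be black.
(r4,c2): row 4 has {red,green,black}; column 2 has {green,yellow,black}, so it must be blue.
(r4,c4): row 4 has {red,blue,green,black}; column 4 has {red,blue,green}, so it must be yellow.
(r5,c1): row 5 is empty so far; column 1 has {red,blue,yellow,black}, so it must be green.
(r5,c2): row 5 has {green}; column 2 has {blue,green,yellow,black}, so it must be red.
(r5,c3): row 5 has {red,green}; column 3 has {red,green,yellow,black}, so it must be blue.
(r5,c4): row 5 has {red,blue,green}; column 4 has {red,blue,green,yellow}, so it must be black.
(r5,c5): row 5 has {red,blue,green,black}; column 5 has {red,blue,green,black}, so it must be yellow.

yellow black red blue green / blue green yellow red black / red yellow black green blue / black blue green yellow red / green red blue black yellow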